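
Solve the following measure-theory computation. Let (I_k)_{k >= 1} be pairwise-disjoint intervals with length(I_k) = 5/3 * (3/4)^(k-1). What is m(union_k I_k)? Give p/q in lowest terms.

By countable additivity of the Lebesgue measure on pairwise disjoint measurable sets,
  m(union_{k >= 1} I_k) = sum_{k >= 1} m(I_k) = sum_{k >= 1} a * r^(k-1),
  with a = 5/3 and r = 3/4.
Since 0 < r = 3/4 < 1, the geometric series converges:
  sum_{k >= 1} a * r^(k-1) = a / (1 - r).
  = 5/3 / (1 - 3/4)
  = 5/3 / (1/4)
  = 20/3.

20/3


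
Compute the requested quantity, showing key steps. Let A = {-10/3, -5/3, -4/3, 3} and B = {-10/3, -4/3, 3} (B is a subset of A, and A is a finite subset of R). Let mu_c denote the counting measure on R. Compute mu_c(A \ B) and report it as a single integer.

Counting measure assigns mu_c(E) = |E| (number of elements) when E is finite. For B subset A, A \ B is the set of elements of A not in B, so |A \ B| = |A| - |B|.
|A| = 4, |B| = 3, so mu_c(A \ B) = 4 - 3 = 1.

1


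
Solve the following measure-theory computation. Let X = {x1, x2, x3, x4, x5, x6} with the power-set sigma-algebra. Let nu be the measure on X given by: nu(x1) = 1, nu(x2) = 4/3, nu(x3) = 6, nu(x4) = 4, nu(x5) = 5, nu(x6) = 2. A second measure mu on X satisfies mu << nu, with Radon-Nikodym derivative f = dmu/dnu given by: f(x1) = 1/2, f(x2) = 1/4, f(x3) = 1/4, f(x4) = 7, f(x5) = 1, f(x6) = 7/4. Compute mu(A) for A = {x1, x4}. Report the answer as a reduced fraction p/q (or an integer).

By the defining property of the Radon-Nikodym derivative, for every measurable set A,
  mu(A) = integral_A f dnu.
Since nu is a discrete measure concentrated on the atoms of X, the integral over A reduces to the sum
  mu(A) = sum_{x in A} f(x) * nu({x}).
Computing each term:
  x1: f(x1) * nu(x1) = 1/2 * 1 = 1/2.
  x4: f(x4) * nu(x4) = 7 * 4 = 28.
Summing: mu(A) = 1/2 + 28 = 57/2.

57/2


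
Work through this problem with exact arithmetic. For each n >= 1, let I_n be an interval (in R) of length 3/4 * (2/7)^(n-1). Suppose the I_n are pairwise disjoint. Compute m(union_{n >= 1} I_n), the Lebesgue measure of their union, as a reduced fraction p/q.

By countable additivity of the Lebesgue measure on pairwise disjoint measurable sets,
  m(union_{n >= 1} I_n) = sum_{n >= 1} m(I_n) = sum_{n >= 1} a * r^(n-1),
  with a = 3/4 and r = 2/7.
Since 0 < r = 2/7 < 1, the geometric series converges:
  sum_{n >= 1} a * r^(n-1) = a / (1 - r).
  = 3/4 / (1 - 2/7)
  = 3/4 / (5/7)
  = 21/20.

21/20


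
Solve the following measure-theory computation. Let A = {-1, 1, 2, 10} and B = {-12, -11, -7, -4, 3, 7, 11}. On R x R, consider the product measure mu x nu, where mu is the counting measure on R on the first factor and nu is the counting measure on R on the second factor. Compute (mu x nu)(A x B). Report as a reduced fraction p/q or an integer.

For a measurable rectangle A x B, the product measure satisfies
  (mu x nu)(A x B) = mu(A) * nu(B).
  mu(A) = 4.
  nu(B) = 7.
  (mu x nu)(A x B) = 4 * 7 = 28.

28


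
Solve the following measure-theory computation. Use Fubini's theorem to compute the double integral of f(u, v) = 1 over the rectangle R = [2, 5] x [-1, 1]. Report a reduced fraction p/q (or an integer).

f(u, v) is a tensor product of a function of u and a function of v, and both factors are bounded continuous (hence Lebesgue integrable) on the rectangle, so Fubini's theorem applies:
  integral_R f d(m x m) = (integral_a1^b1 1 du) * (integral_a2^b2 1 dv).
Inner integral in u: integral_{2}^{5} 1 du = (5^1 - 2^1)/1
  = 3.
Inner integral in v: integral_{-1}^{1} 1 dv = (1^1 - (-1)^1)/1
  = 2.
Product: (3) * (2) = 6.

6


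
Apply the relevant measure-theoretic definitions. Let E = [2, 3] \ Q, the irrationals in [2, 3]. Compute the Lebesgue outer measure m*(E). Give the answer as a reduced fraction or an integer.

The interval I = [2, 3] has m(I) = 3 - 2 = 1 (endpoints are measure-zero, so open/closed/half-open agree). Write I = (I cap Q) u (I \ Q). The rationals in I are countable, so m*(I cap Q) = 0 (cover each rational by intervals whose total length is arbitrarily small). By countable subadditivity m*(I) <= m*(I cap Q) + m*(I \ Q), hence m*(I \ Q) >= m(I) = 1. The reverse inequality m*(I \ Q) <= m*(I) = 1 is trivial since (I \ Q) is a subset of I. Therefore m*(I \ Q) = 1.

1


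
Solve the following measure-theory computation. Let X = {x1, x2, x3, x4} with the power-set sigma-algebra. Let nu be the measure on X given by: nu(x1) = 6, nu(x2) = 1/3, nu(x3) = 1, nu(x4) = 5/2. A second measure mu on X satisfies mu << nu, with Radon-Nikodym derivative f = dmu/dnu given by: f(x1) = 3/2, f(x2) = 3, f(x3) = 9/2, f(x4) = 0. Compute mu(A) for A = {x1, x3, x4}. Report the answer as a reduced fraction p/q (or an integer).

By the defining property of the Radon-Nikodym derivative, for every measurable set A,
  mu(A) = integral_A f dnu.
Since nu is a discrete measure concentrated on the atoms of X, the integral over A reduces to the sum
  mu(A) = sum_{x in A} f(x) * nu({x}).
Computing each term:
  x1: f(x1) * nu(x1) = 3/2 * 6 = 9.
  x3: f(x3) * nu(x3) = 9/2 * 1 = 9/2.
  x4: f(x4) * nu(x4) = 0 * 5/2 = 0.
Summing: mu(A) = 9 + 9/2 + 0 = 27/2.

27/2


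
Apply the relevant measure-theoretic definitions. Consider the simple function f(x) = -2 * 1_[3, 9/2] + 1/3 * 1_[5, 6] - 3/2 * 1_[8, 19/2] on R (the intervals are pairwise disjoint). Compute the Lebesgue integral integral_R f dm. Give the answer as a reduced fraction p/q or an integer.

For a simple function f = sum_i c_i * 1_{A_i} with disjoint A_i,
  integral f dm = sum_i c_i * m(A_i).
Lengths of the A_i:
  m(A_1) = 9/2 - 3 = 3/2.
  m(A_2) = 6 - 5 = 1.
  m(A_3) = 19/2 - 8 = 3/2.
Contributions c_i * m(A_i):
  (-2) * (3/2) = -3.
  (1/3) * (1) = 1/3.
  (-3/2) * (3/2) = -9/4.
Total: -3 + 1/3 - 9/4 = -59/12.

-59/12


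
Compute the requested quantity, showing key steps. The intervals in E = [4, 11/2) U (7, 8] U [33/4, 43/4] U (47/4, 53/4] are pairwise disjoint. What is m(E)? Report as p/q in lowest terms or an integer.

For pairwise disjoint intervals, m(union_i I_i) = sum_i m(I_i),
and m is invariant under swapping open/closed endpoints (single points have measure 0).
So m(E) = sum_i (b_i - a_i).
  I_1 has length 11/2 - 4 = 3/2.
  I_2 has length 8 - 7 = 1.
  I_3 has length 43/4 - 33/4 = 5/2.
  I_4 has length 53/4 - 47/4 = 3/2.
Summing:
  m(E) = 3/2 + 1 + 5/2 + 3/2 = 13/2.

13/2


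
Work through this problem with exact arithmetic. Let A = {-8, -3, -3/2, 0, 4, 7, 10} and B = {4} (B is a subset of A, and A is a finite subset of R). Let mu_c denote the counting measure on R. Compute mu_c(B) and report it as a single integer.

Counting measure assigns mu_c(E) = |E| (number of elements) when E is finite.
B has 1 element(s), so mu_c(B) = 1.

1


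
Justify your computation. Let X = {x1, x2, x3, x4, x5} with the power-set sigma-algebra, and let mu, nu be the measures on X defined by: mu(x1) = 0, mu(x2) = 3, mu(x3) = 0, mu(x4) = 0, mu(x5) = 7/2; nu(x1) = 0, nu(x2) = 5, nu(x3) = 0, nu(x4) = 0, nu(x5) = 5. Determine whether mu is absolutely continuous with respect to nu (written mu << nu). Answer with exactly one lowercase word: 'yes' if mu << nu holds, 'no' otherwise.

mu << nu means: every nu-null measurable set is also mu-null; equivalently, for every atom x, if nu({x}) = 0 then mu({x}) = 0.
Checking each atom:
  x1: nu = 0, mu = 0 -> consistent with mu << nu.
  x2: nu = 5 > 0 -> no constraint.
  x3: nu = 0, mu = 0 -> consistent with mu << nu.
  x4: nu = 0, mu = 0 -> consistent with mu << nu.
  x5: nu = 5 > 0 -> no constraint.
No atom violates the condition. Therefore mu << nu.

yes


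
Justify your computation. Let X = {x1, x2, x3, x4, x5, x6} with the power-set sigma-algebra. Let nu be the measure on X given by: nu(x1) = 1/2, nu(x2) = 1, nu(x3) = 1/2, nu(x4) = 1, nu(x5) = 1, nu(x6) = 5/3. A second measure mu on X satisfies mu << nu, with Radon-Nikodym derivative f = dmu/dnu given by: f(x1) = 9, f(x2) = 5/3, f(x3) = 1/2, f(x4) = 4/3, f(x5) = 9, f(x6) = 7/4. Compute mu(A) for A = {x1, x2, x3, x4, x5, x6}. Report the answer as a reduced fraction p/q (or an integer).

By the defining property of the Radon-Nikodym derivative, for every measurable set A,
  mu(A) = integral_A f dnu.
Since nu is a discrete measure concentrated on the atoms of X, the integral over A reduces to the sum
  mu(A) = sum_{x in A} f(x) * nu({x}).
Computing each term:
  x1: f(x1) * nu(x1) = 9 * 1/2 = 9/2.
  x2: f(x2) * nu(x2) = 5/3 * 1 = 5/3.
  x3: f(x3) * nu(x3) = 1/2 * 1/2 = 1/4.
  x4: f(x4) * nu(x4) = 4/3 * 1 = 4/3.
  x5: f(x5) * nu(x5) = 9 * 1 = 9.
  x6: f(x6) * nu(x6) = 7/4 * 5/3 = 35/12.
Summing: mu(A) = 9/2 + 5/3 + 1/4 + 4/3 + 9 + 35/12 = 59/3.

59/3


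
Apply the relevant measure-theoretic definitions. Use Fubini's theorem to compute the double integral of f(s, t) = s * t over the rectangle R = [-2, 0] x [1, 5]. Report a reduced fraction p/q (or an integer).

f(s, t) is a tensor product of a function of s and a function of t, and both factors are bounded continuous (hence Lebesgue integrable) on the rectangle, so Fubini's theorem applies:
  integral_R f d(m x m) = (integral_a1^b1 s ds) * (integral_a2^b2 t dt).
Inner integral in s: integral_{-2}^{0} s ds = (0^2 - (-2)^2)/2
  = -2.
Inner integral in t: integral_{1}^{5} t dt = (5^2 - 1^2)/2
  = 12.
Product: (-2) * (12) = -24.

-24


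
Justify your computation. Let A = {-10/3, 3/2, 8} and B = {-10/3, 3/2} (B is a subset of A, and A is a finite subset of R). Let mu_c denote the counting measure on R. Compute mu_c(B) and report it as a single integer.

Counting measure assigns mu_c(E) = |E| (number of elements) when E is finite.
B has 2 element(s), so mu_c(B) = 2.

2


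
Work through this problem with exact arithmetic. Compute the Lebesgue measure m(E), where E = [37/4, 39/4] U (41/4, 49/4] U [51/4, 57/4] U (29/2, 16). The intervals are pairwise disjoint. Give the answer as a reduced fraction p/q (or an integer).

For pairwise disjoint intervals, m(union_i I_i) = sum_i m(I_i),
and m is invariant under swapping open/closed endpoints (single points have measure 0).
So m(E) = sum_i (b_i - a_i).
  I_1 has length 39/4 - 37/4 = 1/2.
  I_2 has length 49/4 - 41/4 = 2.
  I_3 has length 57/4 - 51/4 = 3/2.
  I_4 has length 16 - 29/2 = 3/2.
Summing:
  m(E) = 1/2 + 2 + 3/2 + 3/2 = 11/2.

11/2


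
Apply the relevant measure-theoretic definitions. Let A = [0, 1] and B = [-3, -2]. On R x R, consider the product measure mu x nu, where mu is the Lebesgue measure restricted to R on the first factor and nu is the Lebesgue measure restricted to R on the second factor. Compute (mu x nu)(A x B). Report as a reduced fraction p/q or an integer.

For a measurable rectangle A x B, the product measure satisfies
  (mu x nu)(A x B) = mu(A) * nu(B).
  mu(A) = 1.
  nu(B) = 1.
  (mu x nu)(A x B) = 1 * 1 = 1.

1


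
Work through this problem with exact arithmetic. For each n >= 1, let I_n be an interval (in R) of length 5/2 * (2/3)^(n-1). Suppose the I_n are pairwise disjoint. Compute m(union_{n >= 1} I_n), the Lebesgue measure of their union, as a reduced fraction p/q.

By countable additivity of the Lebesgue measure on pairwise disjoint measurable sets,
  m(union_{n >= 1} I_n) = sum_{n >= 1} m(I_n) = sum_{n >= 1} a * r^(n-1),
  with a = 5/2 and r = 2/3.
Since 0 < r = 2/3 < 1, the geometric series converges:
  sum_{n >= 1} a * r^(n-1) = a / (1 - r).
  = 5/2 / (1 - 2/3)
  = 5/2 / (1/3)
  = 15/2.

15/2


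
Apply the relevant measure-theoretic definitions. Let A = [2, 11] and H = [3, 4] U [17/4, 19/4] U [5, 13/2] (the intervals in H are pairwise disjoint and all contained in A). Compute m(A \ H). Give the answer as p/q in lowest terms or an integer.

The ambient interval has length m(A) = 11 - 2 = 9.
Since the holes are disjoint and sit inside A, by finite additivity
  m(H) = sum_i (b_i - a_i), and m(A \ H) = m(A) - m(H).
Computing the hole measures:
  m(H_1) = 4 - 3 = 1.
  m(H_2) = 19/4 - 17/4 = 1/2.
  m(H_3) = 13/2 - 5 = 3/2.
Summed: m(H) = 1 + 1/2 + 3/2 = 3.
So m(A \ H) = 9 - 3 = 6.

6


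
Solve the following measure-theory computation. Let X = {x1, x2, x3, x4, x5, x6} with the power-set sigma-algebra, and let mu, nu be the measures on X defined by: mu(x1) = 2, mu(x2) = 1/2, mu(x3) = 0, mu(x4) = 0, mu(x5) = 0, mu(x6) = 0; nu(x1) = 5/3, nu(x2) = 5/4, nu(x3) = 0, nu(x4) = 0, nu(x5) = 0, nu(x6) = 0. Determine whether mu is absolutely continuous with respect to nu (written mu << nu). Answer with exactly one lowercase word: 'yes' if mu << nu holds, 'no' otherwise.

mu << nu means: every nu-null measurable set is also mu-null; equivalently, for every atom x, if nu({x}) = 0 then mu({x}) = 0.
Checking each atom:
  x1: nu = 5/3 > 0 -> no constraint.
  x2: nu = 5/4 > 0 -> no constraint.
  x3: nu = 0, mu = 0 -> consistent with mu << nu.
  x4: nu = 0, mu = 0 -> consistent with mu << nu.
  x5: nu = 0, mu = 0 -> consistent with mu << nu.
  x6: nu = 0, mu = 0 -> consistent with mu << nu.
No atom violates the condition. Therefore mu << nu.

yes


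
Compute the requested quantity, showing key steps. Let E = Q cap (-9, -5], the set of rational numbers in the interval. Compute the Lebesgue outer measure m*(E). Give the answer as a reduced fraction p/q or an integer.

E = Q cap (-9, -5] is a subset of Q, which is countable. Enumerate Q = {q_1, q_2, ...}; for any eps > 0, cover q_k by the open interval (q_k - eps/2^(k+1), q_k + eps/2^(k+1)), of length eps/2^k. The total cover length is sum_{k>=1} eps/2^k = eps. Hence m*(E) <= m*(Q) <= eps for every eps > 0, and since outer measure is non-negative, m*(E) = 0.

0


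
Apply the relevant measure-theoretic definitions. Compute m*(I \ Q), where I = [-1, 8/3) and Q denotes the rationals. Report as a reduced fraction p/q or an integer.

The interval I = [-1, 8/3) has m(I) = 8/3 - (-1) = 11/3 (endpoints are measure-zero, so open/closed/half-open agree). Write I = (I cap Q) u (I \ Q). The rationals in I are countable, so m*(I cap Q) = 0 (cover each rational by intervals whose total length is arbitrarily small). By countable subadditivity m*(I) <= m*(I cap Q) + m*(I \ Q), hence m*(I \ Q) >= m(I) = 11/3. The reverse inequality m*(I \ Q) <= m*(I) = 11/3 is trivial since (I \ Q) is a subset of I. Therefore m*(I \ Q) = 11/3.

11/3


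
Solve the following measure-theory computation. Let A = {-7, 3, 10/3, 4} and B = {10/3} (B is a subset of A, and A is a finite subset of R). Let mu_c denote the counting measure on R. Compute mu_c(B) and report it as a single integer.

Counting measure assigns mu_c(E) = |E| (number of elements) when E is finite.
B has 1 element(s), so mu_c(B) = 1.

1


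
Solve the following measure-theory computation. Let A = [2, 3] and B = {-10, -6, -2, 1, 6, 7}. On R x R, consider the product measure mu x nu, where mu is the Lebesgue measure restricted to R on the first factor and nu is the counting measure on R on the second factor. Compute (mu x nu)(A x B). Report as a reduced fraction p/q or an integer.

For a measurable rectangle A x B, the product measure satisfies
  (mu x nu)(A x B) = mu(A) * nu(B).
  mu(A) = 1.
  nu(B) = 6.
  (mu x nu)(A x B) = 1 * 6 = 6.

6


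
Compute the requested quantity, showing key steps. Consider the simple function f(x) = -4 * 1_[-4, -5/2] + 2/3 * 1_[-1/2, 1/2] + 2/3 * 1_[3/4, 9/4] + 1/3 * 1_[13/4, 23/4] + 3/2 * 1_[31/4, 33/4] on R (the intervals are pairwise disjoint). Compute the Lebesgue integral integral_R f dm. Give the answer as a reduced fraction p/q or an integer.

For a simple function f = sum_i c_i * 1_{A_i} with disjoint A_i,
  integral f dm = sum_i c_i * m(A_i).
Lengths of the A_i:
  m(A_1) = -5/2 - (-4) = 3/2.
  m(A_2) = 1/2 - (-1/2) = 1.
  m(A_3) = 9/4 - 3/4 = 3/2.
  m(A_4) = 23/4 - 13/4 = 5/2.
  m(A_5) = 33/4 - 31/4 = 1/2.
Contributions c_i * m(A_i):
  (-4) * (3/2) = -6.
  (2/3) * (1) = 2/3.
  (2/3) * (3/2) = 1.
  (1/3) * (5/2) = 5/6.
  (3/2) * (1/2) = 3/4.
Total: -6 + 2/3 + 1 + 5/6 + 3/4 = -11/4.

-11/4


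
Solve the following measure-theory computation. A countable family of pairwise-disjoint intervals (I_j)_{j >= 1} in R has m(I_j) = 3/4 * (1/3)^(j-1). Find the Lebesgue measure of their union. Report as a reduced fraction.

By countable additivity of the Lebesgue measure on pairwise disjoint measurable sets,
  m(union_{j >= 1} I_j) = sum_{j >= 1} m(I_j) = sum_{j >= 1} a * r^(j-1),
  with a = 3/4 and r = 1/3.
Since 0 < r = 1/3 < 1, the geometric series converges:
  sum_{j >= 1} a * r^(j-1) = a / (1 - r).
  = 3/4 / (1 - 1/3)
  = 3/4 / (2/3)
  = 9/8.

9/8


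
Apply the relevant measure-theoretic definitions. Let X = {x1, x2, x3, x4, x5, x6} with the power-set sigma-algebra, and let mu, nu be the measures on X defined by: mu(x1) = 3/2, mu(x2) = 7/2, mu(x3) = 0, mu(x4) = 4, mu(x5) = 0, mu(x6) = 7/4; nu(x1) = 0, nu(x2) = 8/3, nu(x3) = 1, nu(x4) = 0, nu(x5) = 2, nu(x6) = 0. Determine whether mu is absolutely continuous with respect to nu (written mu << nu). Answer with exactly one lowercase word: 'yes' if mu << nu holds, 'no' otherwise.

mu << nu means: every nu-null measurable set is also mu-null; equivalently, for every atom x, if nu({x}) = 0 then mu({x}) = 0.
Checking each atom:
  x1: nu = 0, mu = 3/2 > 0 -> violates mu << nu.
  x2: nu = 8/3 > 0 -> no constraint.
  x3: nu = 1 > 0 -> no constraint.
  x4: nu = 0, mu = 4 > 0 -> violates mu << nu.
  x5: nu = 2 > 0 -> no constraint.
  x6: nu = 0, mu = 7/4 > 0 -> violates mu << nu.
The atom(s) x1, x4, x6 violate the condition (nu = 0 but mu > 0). Therefore mu is NOT absolutely continuous w.r.t. nu.

no


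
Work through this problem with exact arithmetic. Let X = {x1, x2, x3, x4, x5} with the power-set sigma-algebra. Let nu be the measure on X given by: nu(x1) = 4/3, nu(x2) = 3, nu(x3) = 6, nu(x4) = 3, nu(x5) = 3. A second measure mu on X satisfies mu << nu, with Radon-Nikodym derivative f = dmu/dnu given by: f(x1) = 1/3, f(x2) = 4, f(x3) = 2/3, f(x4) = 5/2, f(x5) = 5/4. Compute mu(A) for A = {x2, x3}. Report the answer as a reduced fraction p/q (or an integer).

By the defining property of the Radon-Nikodym derivative, for every measurable set A,
  mu(A) = integral_A f dnu.
Since nu is a discrete measure concentrated on the atoms of X, the integral over A reduces to the sum
  mu(A) = sum_{x in A} f(x) * nu({x}).
Computing each term:
  x2: f(x2) * nu(x2) = 4 * 3 = 12.
  x3: f(x3) * nu(x3) = 2/3 * 6 = 4.
Summing: mu(A) = 12 + 4 = 16.

16


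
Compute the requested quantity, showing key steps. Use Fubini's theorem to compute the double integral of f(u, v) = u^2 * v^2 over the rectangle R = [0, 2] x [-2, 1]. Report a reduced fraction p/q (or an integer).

f(u, v) is a tensor product of a function of u and a function of v, and both factors are bounded continuous (hence Lebesgue integrable) on the rectangle, so Fubini's theorem applies:
  integral_R f d(m x m) = (integral_a1^b1 u^2 du) * (integral_a2^b2 v^2 dv).
Inner integral in u: integral_{0}^{2} u^2 du = (2^3 - 0^3)/3
  = 8/3.
Inner integral in v: integral_{-2}^{1} v^2 dv = (1^3 - (-2)^3)/3
  = 3.
Product: (8/3) * (3) = 8.

8


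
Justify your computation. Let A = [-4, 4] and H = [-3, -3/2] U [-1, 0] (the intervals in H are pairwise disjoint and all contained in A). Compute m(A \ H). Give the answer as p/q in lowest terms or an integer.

The ambient interval has length m(A) = 4 - (-4) = 8.
Since the holes are disjoint and sit inside A, by finite additivity
  m(H) = sum_i (b_i - a_i), and m(A \ H) = m(A) - m(H).
Computing the hole measures:
  m(H_1) = -3/2 - (-3) = 3/2.
  m(H_2) = 0 - (-1) = 1.
Summed: m(H) = 3/2 + 1 = 5/2.
So m(A \ H) = 8 - 5/2 = 11/2.

11/2


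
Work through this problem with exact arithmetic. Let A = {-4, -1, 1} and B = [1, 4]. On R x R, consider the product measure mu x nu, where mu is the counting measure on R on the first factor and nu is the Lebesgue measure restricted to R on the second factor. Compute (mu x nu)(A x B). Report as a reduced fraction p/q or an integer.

For a measurable rectangle A x B, the product measure satisfies
  (mu x nu)(A x B) = mu(A) * nu(B).
  mu(A) = 3.
  nu(B) = 3.
  (mu x nu)(A x B) = 3 * 3 = 9.

9


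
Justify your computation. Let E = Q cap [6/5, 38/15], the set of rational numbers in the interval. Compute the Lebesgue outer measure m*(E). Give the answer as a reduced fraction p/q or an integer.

Q cap [6/5, 38/15] is countable; list its elements as q_1, q_2, ... . Fix eps > 0 and cover the k-th point by an interval of length eps * 2^(-k). The cover has total length eps * sum_{k>=1} 2^(-k) = eps, so by definition of outer measure m*(Q cap [6/5, 38/15]) <= eps. Since eps was arbitrary and m* >= 0, the outer measure is 0.

0


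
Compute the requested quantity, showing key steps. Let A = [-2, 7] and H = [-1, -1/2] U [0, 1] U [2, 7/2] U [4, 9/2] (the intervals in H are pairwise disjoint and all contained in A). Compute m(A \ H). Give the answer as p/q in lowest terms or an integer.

The ambient interval has length m(A) = 7 - (-2) = 9.
Since the holes are disjoint and sit inside A, by finite additivity
  m(H) = sum_i (b_i - a_i), and m(A \ H) = m(A) - m(H).
Computing the hole measures:
  m(H_1) = -1/2 - (-1) = 1/2.
  m(H_2) = 1 - 0 = 1.
  m(H_3) = 7/2 - 2 = 3/2.
  m(H_4) = 9/2 - 4 = 1/2.
Summed: m(H) = 1/2 + 1 + 3/2 + 1/2 = 7/2.
So m(A \ H) = 9 - 7/2 = 11/2.

11/2


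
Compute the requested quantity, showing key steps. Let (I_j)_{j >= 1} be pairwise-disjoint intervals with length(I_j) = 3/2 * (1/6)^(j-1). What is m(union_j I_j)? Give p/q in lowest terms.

By countable additivity of the Lebesgue measure on pairwise disjoint measurable sets,
  m(union_{j >= 1} I_j) = sum_{j >= 1} m(I_j) = sum_{j >= 1} a * r^(j-1),
  with a = 3/2 and r = 1/6.
Since 0 < r = 1/6 < 1, the geometric series converges:
  sum_{j >= 1} a * r^(j-1) = a / (1 - r).
  = 3/2 / (1 - 1/6)
  = 3/2 / (5/6)
  = 9/5.

9/5


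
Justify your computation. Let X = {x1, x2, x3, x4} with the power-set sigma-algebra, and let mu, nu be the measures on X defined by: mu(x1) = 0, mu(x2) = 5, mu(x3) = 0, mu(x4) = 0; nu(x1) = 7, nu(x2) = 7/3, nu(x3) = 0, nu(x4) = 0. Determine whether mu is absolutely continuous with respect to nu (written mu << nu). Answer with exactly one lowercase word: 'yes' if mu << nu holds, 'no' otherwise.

mu << nu means: every nu-null measurable set is also mu-null; equivalently, for every atom x, if nu({x}) = 0 then mu({x}) = 0.
Checking each atom:
  x1: nu = 7 > 0 -> no constraint.
  x2: nu = 7/3 > 0 -> no constraint.
  x3: nu = 0, mu = 0 -> consistent with mu << nu.
  x4: nu = 0, mu = 0 -> consistent with mu << nu.
No atom violates the condition. Therefore mu << nu.

yes


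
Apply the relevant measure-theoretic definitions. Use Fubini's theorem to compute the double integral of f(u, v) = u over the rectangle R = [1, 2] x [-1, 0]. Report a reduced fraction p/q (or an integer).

f(u, v) is a tensor product of a function of u and a function of v, and both factors are bounded continuous (hence Lebesgue integrable) on the rectangle, so Fubini's theorem applies:
  integral_R f d(m x m) = (integral_a1^b1 u du) * (integral_a2^b2 1 dv).
Inner integral in u: integral_{1}^{2} u du = (2^2 - 1^2)/2
  = 3/2.
Inner integral in v: integral_{-1}^{0} 1 dv = (0^1 - (-1)^1)/1
  = 1.
Product: (3/2) * (1) = 3/2.

3/2


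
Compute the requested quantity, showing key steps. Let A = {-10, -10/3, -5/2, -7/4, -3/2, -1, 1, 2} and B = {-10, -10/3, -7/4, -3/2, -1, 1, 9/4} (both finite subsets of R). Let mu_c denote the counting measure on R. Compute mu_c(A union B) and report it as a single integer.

Counting measure on a finite set equals cardinality. By inclusion-exclusion, |A union B| = |A| + |B| - |A cap B|.
|A| = 8, |B| = 7, |A cap B| = 6.
So mu_c(A union B) = 8 + 7 - 6 = 9.

9


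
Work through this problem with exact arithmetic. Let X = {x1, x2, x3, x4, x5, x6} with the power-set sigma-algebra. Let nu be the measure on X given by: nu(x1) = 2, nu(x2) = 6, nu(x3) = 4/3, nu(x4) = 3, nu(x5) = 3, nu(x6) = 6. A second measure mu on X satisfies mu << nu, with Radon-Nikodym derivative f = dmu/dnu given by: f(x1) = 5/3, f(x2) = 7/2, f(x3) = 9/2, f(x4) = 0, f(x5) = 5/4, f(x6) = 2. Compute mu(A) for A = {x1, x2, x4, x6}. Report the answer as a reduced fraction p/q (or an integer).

By the defining property of the Radon-Nikodym derivative, for every measurable set A,
  mu(A) = integral_A f dnu.
Since nu is a discrete measure concentrated on the atoms of X, the integral over A reduces to the sum
  mu(A) = sum_{x in A} f(x) * nu({x}).
Computing each term:
  x1: f(x1) * nu(x1) = 5/3 * 2 = 10/3.
  x2: f(x2) * nu(x2) = 7/2 * 6 = 21.
  x4: f(x4) * nu(x4) = 0 * 3 = 0.
  x6: f(x6) * nu(x6) = 2 * 6 = 12.
Summing: mu(A) = 10/3 + 21 + 0 + 12 = 109/3.

109/3


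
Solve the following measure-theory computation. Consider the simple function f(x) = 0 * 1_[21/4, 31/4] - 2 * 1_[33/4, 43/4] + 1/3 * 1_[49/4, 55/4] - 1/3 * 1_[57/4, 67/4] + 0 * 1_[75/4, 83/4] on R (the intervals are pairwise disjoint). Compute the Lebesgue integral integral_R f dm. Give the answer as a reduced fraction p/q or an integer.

For a simple function f = sum_i c_i * 1_{A_i} with disjoint A_i,
  integral f dm = sum_i c_i * m(A_i).
Lengths of the A_i:
  m(A_1) = 31/4 - 21/4 = 5/2.
  m(A_2) = 43/4 - 33/4 = 5/2.
  m(A_3) = 55/4 - 49/4 = 3/2.
  m(A_4) = 67/4 - 57/4 = 5/2.
  m(A_5) = 83/4 - 75/4 = 2.
Contributions c_i * m(A_i):
  (0) * (5/2) = 0.
  (-2) * (5/2) = -5.
  (1/3) * (3/2) = 1/2.
  (-1/3) * (5/2) = -5/6.
  (0) * (2) = 0.
Total: 0 - 5 + 1/2 - 5/6 + 0 = -16/3.

-16/3


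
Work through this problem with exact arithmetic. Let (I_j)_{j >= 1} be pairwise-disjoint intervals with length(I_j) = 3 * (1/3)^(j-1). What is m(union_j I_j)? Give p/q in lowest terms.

By countable additivity of the Lebesgue measure on pairwise disjoint measurable sets,
  m(union_{j >= 1} I_j) = sum_{j >= 1} m(I_j) = sum_{j >= 1} a * r^(j-1),
  with a = 3 and r = 1/3.
Since 0 < r = 1/3 < 1, the geometric series converges:
  sum_{j >= 1} a * r^(j-1) = a / (1 - r).
  = 3 / (1 - 1/3)
  = 3 / (2/3)
  = 9/2.

9/2


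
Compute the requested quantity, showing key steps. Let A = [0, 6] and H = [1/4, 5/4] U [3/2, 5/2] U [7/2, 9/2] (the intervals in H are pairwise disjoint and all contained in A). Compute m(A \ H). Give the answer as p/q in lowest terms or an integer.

The ambient interval has length m(A) = 6 - 0 = 6.
Since the holes are disjoint and sit inside A, by finite additivity
  m(H) = sum_i (b_i - a_i), and m(A \ H) = m(A) - m(H).
Computing the hole measures:
  m(H_1) = 5/4 - 1/4 = 1.
  m(H_2) = 5/2 - 3/2 = 1.
  m(H_3) = 9/2 - 7/2 = 1.
Summed: m(H) = 1 + 1 + 1 = 3.
So m(A \ H) = 6 - 3 = 3.

3


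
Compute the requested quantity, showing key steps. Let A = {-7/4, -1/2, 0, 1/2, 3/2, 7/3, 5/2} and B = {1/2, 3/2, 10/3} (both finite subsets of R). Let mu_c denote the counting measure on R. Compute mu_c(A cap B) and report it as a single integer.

Counting measure on a finite set equals cardinality. mu_c(A cap B) = |A cap B| (elements appearing in both).
Enumerating the elements of A that also lie in B gives 2 element(s).
So mu_c(A cap B) = 2.

2


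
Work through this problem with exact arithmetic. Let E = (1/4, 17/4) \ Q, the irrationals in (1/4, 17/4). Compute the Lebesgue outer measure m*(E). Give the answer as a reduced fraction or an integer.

The interval I = (1/4, 17/4) has m(I) = 17/4 - 1/4 = 4 (endpoints are measure-zero, so open/closed/half-open agree). Write I = (I cap Q) u (I \ Q). The rationals in I are countable, so m*(I cap Q) = 0 (cover each rational by intervals whose total length is arbitrarily small). By countable subadditivity m*(I) <= m*(I cap Q) + m*(I \ Q), hence m*(I \ Q) >= m(I) = 4. The reverse inequality m*(I \ Q) <= m*(I) = 4 is trivial since (I \ Q) is a subset of I. Therefore m*(I \ Q) = 4.

4


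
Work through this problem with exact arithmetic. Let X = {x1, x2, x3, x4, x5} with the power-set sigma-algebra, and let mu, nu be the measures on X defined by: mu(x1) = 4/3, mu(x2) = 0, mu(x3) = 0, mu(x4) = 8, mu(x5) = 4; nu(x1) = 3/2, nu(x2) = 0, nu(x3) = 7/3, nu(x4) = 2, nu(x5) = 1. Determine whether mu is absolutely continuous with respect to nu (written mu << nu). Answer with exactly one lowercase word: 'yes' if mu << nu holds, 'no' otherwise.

mu << nu means: every nu-null measurable set is also mu-null; equivalently, for every atom x, if nu({x}) = 0 then mu({x}) = 0.
Checking each atom:
  x1: nu = 3/2 > 0 -> no constraint.
  x2: nu = 0, mu = 0 -> consistent with mu << nu.
  x3: nu = 7/3 > 0 -> no constraint.
  x4: nu = 2 > 0 -> no constraint.
  x5: nu = 1 > 0 -> no constraint.
No atom violates the condition. Therefore mu << nu.

yes


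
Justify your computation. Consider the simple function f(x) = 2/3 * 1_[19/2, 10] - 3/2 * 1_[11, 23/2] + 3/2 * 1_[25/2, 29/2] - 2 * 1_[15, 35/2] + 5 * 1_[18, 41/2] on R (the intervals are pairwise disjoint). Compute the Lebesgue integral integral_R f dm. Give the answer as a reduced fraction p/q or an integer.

For a simple function f = sum_i c_i * 1_{A_i} with disjoint A_i,
  integral f dm = sum_i c_i * m(A_i).
Lengths of the A_i:
  m(A_1) = 10 - 19/2 = 1/2.
  m(A_2) = 23/2 - 11 = 1/2.
  m(A_3) = 29/2 - 25/2 = 2.
  m(A_4) = 35/2 - 15 = 5/2.
  m(A_5) = 41/2 - 18 = 5/2.
Contributions c_i * m(A_i):
  (2/3) * (1/2) = 1/3.
  (-3/2) * (1/2) = -3/4.
  (3/2) * (2) = 3.
  (-2) * (5/2) = -5.
  (5) * (5/2) = 25/2.
Total: 1/3 - 3/4 + 3 - 5 + 25/2 = 121/12.

121/12


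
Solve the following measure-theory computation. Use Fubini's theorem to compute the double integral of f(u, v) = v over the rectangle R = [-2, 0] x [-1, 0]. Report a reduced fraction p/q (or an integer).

f(u, v) is a tensor product of a function of u and a function of v, and both factors are bounded continuous (hence Lebesgue integrable) on the rectangle, so Fubini's theorem applies:
  integral_R f d(m x m) = (integral_a1^b1 1 du) * (integral_a2^b2 v dv).
Inner integral in u: integral_{-2}^{0} 1 du = (0^1 - (-2)^1)/1
  = 2.
Inner integral in v: integral_{-1}^{0} v dv = (0^2 - (-1)^2)/2
  = -1/2.
Product: (2) * (-1/2) = -1.

-1


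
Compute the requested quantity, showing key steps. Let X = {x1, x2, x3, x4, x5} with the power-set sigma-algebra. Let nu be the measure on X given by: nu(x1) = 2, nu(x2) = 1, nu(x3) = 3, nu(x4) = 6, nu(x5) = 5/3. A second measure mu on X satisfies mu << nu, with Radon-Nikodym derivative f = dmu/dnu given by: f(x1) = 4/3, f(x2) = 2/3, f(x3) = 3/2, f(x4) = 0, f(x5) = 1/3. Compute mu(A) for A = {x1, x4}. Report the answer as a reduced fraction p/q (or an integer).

By the defining property of the Radon-Nikodym derivative, for every measurable set A,
  mu(A) = integral_A f dnu.
Since nu is a discrete measure concentrated on the atoms of X, the integral over A reduces to the sum
  mu(A) = sum_{x in A} f(x) * nu({x}).
Computing each term:
  x1: f(x1) * nu(x1) = 4/3 * 2 = 8/3.
  x4: f(x4) * nu(x4) = 0 * 6 = 0.
Summing: mu(A) = 8/3 + 0 = 8/3.

8/3


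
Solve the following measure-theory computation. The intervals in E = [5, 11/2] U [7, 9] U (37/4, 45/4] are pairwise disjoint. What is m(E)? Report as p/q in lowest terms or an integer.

For pairwise disjoint intervals, m(union_i I_i) = sum_i m(I_i),
and m is invariant under swapping open/closed endpoints (single points have measure 0).
So m(E) = sum_i (b_i - a_i).
  I_1 has length 11/2 - 5 = 1/2.
  I_2 has length 9 - 7 = 2.
  I_3 has length 45/4 - 37/4 = 2.
Summing:
  m(E) = 1/2 + 2 + 2 = 9/2.

9/2


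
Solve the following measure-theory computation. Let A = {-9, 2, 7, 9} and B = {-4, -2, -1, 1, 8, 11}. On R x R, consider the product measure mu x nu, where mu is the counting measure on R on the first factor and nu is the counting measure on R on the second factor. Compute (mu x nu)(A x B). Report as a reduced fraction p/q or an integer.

For a measurable rectangle A x B, the product measure satisfies
  (mu x nu)(A x B) = mu(A) * nu(B).
  mu(A) = 4.
  nu(B) = 6.
  (mu x nu)(A x B) = 4 * 6 = 24.

24


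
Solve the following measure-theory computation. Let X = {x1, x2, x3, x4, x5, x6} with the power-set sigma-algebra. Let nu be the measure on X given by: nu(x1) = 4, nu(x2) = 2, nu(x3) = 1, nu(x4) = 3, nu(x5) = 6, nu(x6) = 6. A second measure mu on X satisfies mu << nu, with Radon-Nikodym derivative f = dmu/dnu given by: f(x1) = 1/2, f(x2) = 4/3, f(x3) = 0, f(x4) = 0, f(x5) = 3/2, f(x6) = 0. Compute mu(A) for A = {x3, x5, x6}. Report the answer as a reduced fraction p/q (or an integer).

By the defining property of the Radon-Nikodym derivative, for every measurable set A,
  mu(A) = integral_A f dnu.
Since nu is a discrete measure concentrated on the atoms of X, the integral over A reduces to the sum
  mu(A) = sum_{x in A} f(x) * nu({x}).
Computing each term:
  x3: f(x3) * nu(x3) = 0 * 1 = 0.
  x5: f(x5) * nu(x5) = 3/2 * 6 = 9.
  x6: f(x6) * nu(x6) = 0 * 6 = 0.
Summing: mu(A) = 0 + 9 + 0 = 9.

9


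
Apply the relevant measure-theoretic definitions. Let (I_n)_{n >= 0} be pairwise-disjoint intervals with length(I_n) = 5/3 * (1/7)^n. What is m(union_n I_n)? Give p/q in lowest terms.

By countable additivity of the Lebesgue measure on pairwise disjoint measurable sets,
  m(union_{n >= 0} I_n) = sum_{n >= 0} m(I_n) = sum_{n >= 0} a * r^n,
  with a = 5/3 and r = 1/7.
Since 0 < r = 1/7 < 1, the geometric series converges:
  sum_{n >= 0} a * r^n = a / (1 - r).
  = 5/3 / (1 - 1/7)
  = 5/3 / (6/7)
  = 35/18.

35/18


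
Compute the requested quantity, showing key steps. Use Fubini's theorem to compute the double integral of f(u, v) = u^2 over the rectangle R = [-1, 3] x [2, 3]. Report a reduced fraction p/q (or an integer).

f(u, v) is a tensor product of a function of u and a function of v, and both factors are bounded continuous (hence Lebesgue integrable) on the rectangle, so Fubini's theorem applies:
  integral_R f d(m x m) = (integral_a1^b1 u^2 du) * (integral_a2^b2 1 dv).
Inner integral in u: integral_{-1}^{3} u^2 du = (3^3 - (-1)^3)/3
  = 28/3.
Inner integral in v: integral_{2}^{3} 1 dv = (3^1 - 2^1)/1
  = 1.
Product: (28/3) * (1) = 28/3.

28/3


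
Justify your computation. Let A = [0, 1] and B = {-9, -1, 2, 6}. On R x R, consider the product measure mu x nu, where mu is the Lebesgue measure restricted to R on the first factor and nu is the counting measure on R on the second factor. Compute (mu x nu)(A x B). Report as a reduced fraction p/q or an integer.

For a measurable rectangle A x B, the product measure satisfies
  (mu x nu)(A x B) = mu(A) * nu(B).
  mu(A) = 1.
  nu(B) = 4.
  (mu x nu)(A x B) = 1 * 4 = 4.

4


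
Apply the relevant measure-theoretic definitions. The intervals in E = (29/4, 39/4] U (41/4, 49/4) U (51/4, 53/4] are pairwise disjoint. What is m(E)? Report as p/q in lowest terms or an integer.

For pairwise disjoint intervals, m(union_i I_i) = sum_i m(I_i),
and m is invariant under swapping open/closed endpoints (single points have measure 0).
So m(E) = sum_i (b_i - a_i).
  I_1 has length 39/4 - 29/4 = 5/2.
  I_2 has length 49/4 - 41/4 = 2.
  I_3 has length 53/4 - 51/4 = 1/2.
Summing:
  m(E) = 5/2 + 2 + 1/2 = 5.

5


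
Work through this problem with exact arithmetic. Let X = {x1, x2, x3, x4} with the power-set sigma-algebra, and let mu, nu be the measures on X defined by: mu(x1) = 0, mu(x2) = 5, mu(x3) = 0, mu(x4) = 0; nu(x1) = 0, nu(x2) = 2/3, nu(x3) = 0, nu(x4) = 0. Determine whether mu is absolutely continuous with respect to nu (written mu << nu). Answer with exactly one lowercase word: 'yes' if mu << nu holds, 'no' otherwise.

mu << nu means: every nu-null measurable set is also mu-null; equivalently, for every atom x, if nu({x}) = 0 then mu({x}) = 0.
Checking each atom:
  x1: nu = 0, mu = 0 -> consistent with mu << nu.
  x2: nu = 2/3 > 0 -> no constraint.
  x3: nu = 0, mu = 0 -> consistent with mu << nu.
  x4: nu = 0, mu = 0 -> consistent with mu << nu.
No atom violates the condition. Therefore mu << nu.

yes


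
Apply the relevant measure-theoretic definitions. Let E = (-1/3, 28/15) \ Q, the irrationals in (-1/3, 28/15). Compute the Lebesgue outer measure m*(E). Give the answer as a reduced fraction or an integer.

The interval I = (-1/3, 28/15) has m(I) = 28/15 - (-1/3) = 11/5 (endpoints are measure-zero, so open/closed/half-open agree). Write I = (I cap Q) u (I \ Q). The rationals in I are countable, so m*(I cap Q) = 0 (cover each rational by intervals whose total length is arbitrarily small). By countable subadditivity m*(I) <= m*(I cap Q) + m*(I \ Q), hence m*(I \ Q) >= m(I) = 11/5. The reverse inequality m*(I \ Q) <= m*(I) = 11/5 is trivial since (I \ Q) is a subset of I. Therefore m*(I \ Q) = 11/5.

11/5


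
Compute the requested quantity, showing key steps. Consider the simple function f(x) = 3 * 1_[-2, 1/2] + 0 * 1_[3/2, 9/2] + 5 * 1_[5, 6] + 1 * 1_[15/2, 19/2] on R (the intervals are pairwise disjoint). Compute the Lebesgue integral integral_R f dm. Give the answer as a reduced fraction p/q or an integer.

For a simple function f = sum_i c_i * 1_{A_i} with disjoint A_i,
  integral f dm = sum_i c_i * m(A_i).
Lengths of the A_i:
  m(A_1) = 1/2 - (-2) = 5/2.
  m(A_2) = 9/2 - 3/2 = 3.
  m(A_3) = 6 - 5 = 1.
  m(A_4) = 19/2 - 15/2 = 2.
Contributions c_i * m(A_i):
  (3) * (5/2) = 15/2.
  (0) * (3) = 0.
  (5) * (1) = 5.
  (1) * (2) = 2.
Total: 15/2 + 0 + 5 + 2 = 29/2.

29/2


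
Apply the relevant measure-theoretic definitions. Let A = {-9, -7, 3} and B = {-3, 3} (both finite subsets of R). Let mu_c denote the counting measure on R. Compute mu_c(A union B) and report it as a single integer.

Counting measure on a finite set equals cardinality. By inclusion-exclusion, |A union B| = |A| + |B| - |A cap B|.
|A| = 3, |B| = 2, |A cap B| = 1.
So mu_c(A union B) = 3 + 2 - 1 = 4.

4


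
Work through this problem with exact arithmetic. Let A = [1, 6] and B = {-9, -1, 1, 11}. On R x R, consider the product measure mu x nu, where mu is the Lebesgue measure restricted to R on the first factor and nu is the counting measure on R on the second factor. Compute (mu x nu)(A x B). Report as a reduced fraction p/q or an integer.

For a measurable rectangle A x B, the product measure satisfies
  (mu x nu)(A x B) = mu(A) * nu(B).
  mu(A) = 5.
  nu(B) = 4.
  (mu x nu)(A x B) = 5 * 4 = 20.

20


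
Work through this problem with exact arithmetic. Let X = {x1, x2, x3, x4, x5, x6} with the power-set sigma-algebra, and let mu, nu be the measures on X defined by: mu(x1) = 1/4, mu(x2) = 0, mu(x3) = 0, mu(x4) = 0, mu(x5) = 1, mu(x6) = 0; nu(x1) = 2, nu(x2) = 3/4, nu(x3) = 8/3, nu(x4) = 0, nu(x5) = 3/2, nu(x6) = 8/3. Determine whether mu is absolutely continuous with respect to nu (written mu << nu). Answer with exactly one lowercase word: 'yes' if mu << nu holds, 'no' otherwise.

mu << nu means: every nu-null measurable set is also mu-null; equivalently, for every atom x, if nu({x}) = 0 then mu({x}) = 0.
Checking each atom:
  x1: nu = 2 > 0 -> no constraint.
  x2: nu = 3/4 > 0 -> no constraint.
  x3: nu = 8/3 > 0 -> no constraint.
  x4: nu = 0, mu = 0 -> consistent with mu << nu.
  x5: nu = 3/2 > 0 -> no constraint.
  x6: nu = 8/3 > 0 -> no constraint.
No atom violates the condition. Therefore mu << nu.

yes


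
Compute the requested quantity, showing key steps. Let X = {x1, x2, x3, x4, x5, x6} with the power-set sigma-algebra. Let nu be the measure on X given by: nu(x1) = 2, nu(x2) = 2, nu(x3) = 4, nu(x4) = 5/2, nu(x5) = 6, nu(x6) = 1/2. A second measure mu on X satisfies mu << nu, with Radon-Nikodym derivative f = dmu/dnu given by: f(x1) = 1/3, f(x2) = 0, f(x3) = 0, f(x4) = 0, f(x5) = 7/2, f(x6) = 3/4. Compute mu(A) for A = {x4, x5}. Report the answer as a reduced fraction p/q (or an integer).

By the defining property of the Radon-Nikodym derivative, for every measurable set A,
  mu(A) = integral_A f dnu.
Since nu is a discrete measure concentrated on the atoms of X, the integral over A reduces to the sum
  mu(A) = sum_{x in A} f(x) * nu({x}).
Computing each term:
  x4: f(x4) * nu(x4) = 0 * 5/2 = 0.
  x5: f(x5) * nu(x5) = 7/2 * 6 = 21.
Summing: mu(A) = 0 + 21 = 21.

21


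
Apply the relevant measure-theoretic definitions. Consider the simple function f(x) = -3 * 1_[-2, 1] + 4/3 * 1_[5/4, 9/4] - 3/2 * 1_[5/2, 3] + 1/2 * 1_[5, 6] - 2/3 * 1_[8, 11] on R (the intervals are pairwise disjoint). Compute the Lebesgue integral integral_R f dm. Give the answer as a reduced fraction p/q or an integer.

For a simple function f = sum_i c_i * 1_{A_i} with disjoint A_i,
  integral f dm = sum_i c_i * m(A_i).
Lengths of the A_i:
  m(A_1) = 1 - (-2) = 3.
  m(A_2) = 9/4 - 5/4 = 1.
  m(A_3) = 3 - 5/2 = 1/2.
  m(A_4) = 6 - 5 = 1.
  m(A_5) = 11 - 8 = 3.
Contributions c_i * m(A_i):
  (-3) * (3) = -9.
  (4/3) * (1) = 4/3.
  (-3/2) * (1/2) = -3/4.
  (1/2) * (1) = 1/2.
  (-2/3) * (3) = -2.
Total: -9 + 4/3 - 3/4 + 1/2 - 2 = -119/12.

-119/12
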